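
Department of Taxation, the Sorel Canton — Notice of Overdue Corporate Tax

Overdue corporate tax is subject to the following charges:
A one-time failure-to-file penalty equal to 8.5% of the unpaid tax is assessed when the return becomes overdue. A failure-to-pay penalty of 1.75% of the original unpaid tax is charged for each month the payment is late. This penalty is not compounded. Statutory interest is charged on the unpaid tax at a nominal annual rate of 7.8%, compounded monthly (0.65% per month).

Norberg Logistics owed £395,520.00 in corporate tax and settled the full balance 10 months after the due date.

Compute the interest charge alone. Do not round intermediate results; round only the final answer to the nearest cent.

Interest: £395,520.00 × ((1 + 0.0065)^10 − 1) = £395,520.00 × 0.0669346… = £26,473.9662…

£26,473.97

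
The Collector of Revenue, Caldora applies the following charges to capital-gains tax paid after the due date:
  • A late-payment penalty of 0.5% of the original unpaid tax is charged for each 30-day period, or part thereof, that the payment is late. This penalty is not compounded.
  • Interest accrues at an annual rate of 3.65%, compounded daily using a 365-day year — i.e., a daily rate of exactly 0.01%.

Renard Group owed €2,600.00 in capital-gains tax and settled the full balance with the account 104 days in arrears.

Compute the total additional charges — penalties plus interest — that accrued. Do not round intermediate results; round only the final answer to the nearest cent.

€79.18

Penalty periods: ⌈104/30⌉ = 4; penalty = 4 × 0.5% × €2,600.00 = €52.00
Interest: €2,600.00 × ((1 + 0.0001)^104 − 1) = €2,600.00 × 0.01045374… = €27.1797…
Penalties + interest = €52.0000 + €27.1797… = €79.18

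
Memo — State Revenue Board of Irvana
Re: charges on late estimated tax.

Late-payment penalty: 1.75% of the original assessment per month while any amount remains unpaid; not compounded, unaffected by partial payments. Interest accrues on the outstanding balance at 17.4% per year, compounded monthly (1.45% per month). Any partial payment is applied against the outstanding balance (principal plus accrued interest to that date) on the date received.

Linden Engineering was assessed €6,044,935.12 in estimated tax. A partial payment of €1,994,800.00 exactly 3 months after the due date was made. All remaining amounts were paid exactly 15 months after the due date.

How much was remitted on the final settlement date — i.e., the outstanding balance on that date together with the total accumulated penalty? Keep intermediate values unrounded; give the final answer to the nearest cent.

Balance at month 3: €6,044,935.1200 × (1 + 0.0145)^3 = €6,311,721.0693…
After €1,994,800.00 payment: €6,311,721.0693… − €1,994,800.00 = €4,316,921.0693…
Balance at month 15: €4,316,921.0693… × (1 + 0.0145)^12 = €5,130,961.1285…
Penalty: 15 × 1.75% × €6,044,935.12 = €1,586,795.47…
Final settlement = outstanding balance + penalty = €5,130,961.1285… + €1,586,795.47… = €6,717,756.60

€6,717,756.60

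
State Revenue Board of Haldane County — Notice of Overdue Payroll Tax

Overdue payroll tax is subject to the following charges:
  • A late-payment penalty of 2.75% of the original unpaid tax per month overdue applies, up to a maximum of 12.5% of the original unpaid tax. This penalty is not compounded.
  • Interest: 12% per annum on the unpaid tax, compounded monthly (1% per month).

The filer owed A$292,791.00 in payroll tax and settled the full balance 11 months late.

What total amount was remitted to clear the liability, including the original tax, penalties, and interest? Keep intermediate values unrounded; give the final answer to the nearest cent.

Penalty (uncapped): 11 × 2.75% × A$292,791.00 = A$88,569.28…; cap = 12.5% × A$292,791.00 = A$36,598.88… → penalty = A$36,598.88…
Interest: A$292,791.00 × ((1 + 0.01)^11 − 1) = A$292,791.00 × 0.1156683… = A$33,866.6509…
Total = A$292,791.00 + A$36,598.8750 + A$33,866.6509… = A$363,256.53

A$363,256.53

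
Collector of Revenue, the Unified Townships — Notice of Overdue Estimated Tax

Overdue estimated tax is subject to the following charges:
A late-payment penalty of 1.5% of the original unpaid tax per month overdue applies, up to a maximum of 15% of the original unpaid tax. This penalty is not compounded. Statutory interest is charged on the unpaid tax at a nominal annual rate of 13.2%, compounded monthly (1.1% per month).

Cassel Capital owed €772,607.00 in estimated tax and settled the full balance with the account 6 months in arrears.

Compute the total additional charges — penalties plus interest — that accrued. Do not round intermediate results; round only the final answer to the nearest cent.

Penalty: 6 × 1.5% × €772,607.00 = €69,534.63 (below the 15% cap of €115,891.05)
Interest: €772,607.00 × ((1 + 0.011)^6 − 1) = €772,607.00 × 0.0678418… = €52,415.0809…
Penalties + interest = €69,534.6300 + €52,415.0809… = €121,949.71

€121,949.71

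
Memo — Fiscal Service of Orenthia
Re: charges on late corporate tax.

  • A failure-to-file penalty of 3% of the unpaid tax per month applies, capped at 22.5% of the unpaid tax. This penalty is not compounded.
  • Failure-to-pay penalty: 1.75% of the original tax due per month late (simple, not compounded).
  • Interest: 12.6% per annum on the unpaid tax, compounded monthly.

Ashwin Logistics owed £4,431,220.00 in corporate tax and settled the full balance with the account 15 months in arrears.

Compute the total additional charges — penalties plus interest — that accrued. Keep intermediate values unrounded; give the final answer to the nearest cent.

Failure-to-file: 15 × 3% × £4,431,220.00 = £1,994,049.00, capped at 22.5% × £4,431,220.00 = £997,024.50
Failure-to-pay penalty = 1.75% × £4,431,220.00 × 15 mo = £1,163,195.25
Interest (12.6%/yr ÷ 12 = 1.05%/month): £4,431,220.00 × ((1 + 0.0105)^15 − 1) = £751,623.3197…
Penalties + interest = £2,160,219.7500 + £751,623.3197… = £2,911,843.07

£2,911,843.07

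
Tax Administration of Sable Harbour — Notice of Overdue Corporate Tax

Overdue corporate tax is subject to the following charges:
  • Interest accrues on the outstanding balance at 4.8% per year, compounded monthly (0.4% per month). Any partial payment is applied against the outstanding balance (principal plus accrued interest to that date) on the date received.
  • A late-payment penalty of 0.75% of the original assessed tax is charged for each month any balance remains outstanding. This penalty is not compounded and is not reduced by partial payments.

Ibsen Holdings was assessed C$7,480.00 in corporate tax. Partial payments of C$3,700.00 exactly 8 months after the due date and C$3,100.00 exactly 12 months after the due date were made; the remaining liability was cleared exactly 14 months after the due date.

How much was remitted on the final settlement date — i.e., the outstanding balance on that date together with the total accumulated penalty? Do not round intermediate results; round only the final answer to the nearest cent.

C$1,780.80

Balance at month 8: C$7,480.0000 × (1 + 0.004)^8 = C$7,722.7380…
After C$3,700.00 payment: C$7,722.7380… − C$3,700.00 = C$4,022.7380…
Balance at month 12: C$4,022.7380… × (1 + 0.004)^4 = C$4,087.4890…
After C$3,100.00 payment: C$4,087.4890… − C$3,100.00 = C$987.4890…
Balance at month 14: C$987.4890… × (1 + 0.004)^2 = C$995.4047…
Penalty: 14 × 0.75% × C$7,480.00 = C$785.40
Final settlement = outstanding balance + penalty = C$995.4047… + C$785.40 = C$1,780.80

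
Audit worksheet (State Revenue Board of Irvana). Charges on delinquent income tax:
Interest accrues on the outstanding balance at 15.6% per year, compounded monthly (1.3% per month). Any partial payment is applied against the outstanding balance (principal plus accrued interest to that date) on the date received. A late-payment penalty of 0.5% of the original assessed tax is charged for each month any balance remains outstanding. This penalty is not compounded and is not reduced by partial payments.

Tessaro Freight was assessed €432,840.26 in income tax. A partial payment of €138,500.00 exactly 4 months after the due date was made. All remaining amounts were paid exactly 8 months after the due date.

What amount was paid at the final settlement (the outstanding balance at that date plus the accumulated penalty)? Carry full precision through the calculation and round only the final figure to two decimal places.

Balance at month 4: €432,840.2600 × (1 + 0.013)^4 = €455,790.6697…
After €138,500.00 payment: €455,790.6697… − €138,500.00 = €317,290.6697…
Balance at month 8: €317,290.6697… × (1 + 0.013)^4 = €334,114.3147…
Penalty: 8 × 0.5% × €432,840.26 = €17,313.61…
Final settlement = outstanding balance + penalty = €334,114.3147… + €17,313.61… = €351,427.93

€351,427.93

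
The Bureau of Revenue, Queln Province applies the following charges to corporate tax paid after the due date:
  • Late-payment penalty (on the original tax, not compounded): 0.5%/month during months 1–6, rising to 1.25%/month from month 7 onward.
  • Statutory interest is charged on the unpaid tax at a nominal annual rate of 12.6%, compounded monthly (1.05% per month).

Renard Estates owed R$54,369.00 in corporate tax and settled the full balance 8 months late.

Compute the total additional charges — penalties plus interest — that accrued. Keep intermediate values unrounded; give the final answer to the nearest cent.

R$7,728.70

Penalty, months 1–6: 6 × 0.5% × R$54,369.00 = R$1,631.07
Penalty, months 7–8: 2 × 1.25% × R$54,369.00 = R$1,359.23…
Interest: R$54,369.00 × ((1 + 0.0105)^8 − 1) = R$54,369.00 × 0.0871527… = R$4,738.4043…
Penalties + interest = R$2,990.2950 + R$4,738.4043… = R$7,728.70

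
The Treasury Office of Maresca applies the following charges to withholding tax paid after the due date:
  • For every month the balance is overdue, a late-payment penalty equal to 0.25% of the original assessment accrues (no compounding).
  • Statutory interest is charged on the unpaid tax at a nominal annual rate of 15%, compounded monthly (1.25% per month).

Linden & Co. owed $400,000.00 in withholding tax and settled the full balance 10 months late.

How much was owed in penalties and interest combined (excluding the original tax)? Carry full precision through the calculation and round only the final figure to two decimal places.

Late-payment penalty: 10 × 0.25% × $400,000.00 = $10,000.00
Interest: $400,000.00 × ((1 + 0.0125)^10 − 1) = $400,000.00 × 0.1322708… = $52,908.3319…
Penalties + interest = $10,000.0000 + $52,908.3319… = $62,908.33

$62,908.33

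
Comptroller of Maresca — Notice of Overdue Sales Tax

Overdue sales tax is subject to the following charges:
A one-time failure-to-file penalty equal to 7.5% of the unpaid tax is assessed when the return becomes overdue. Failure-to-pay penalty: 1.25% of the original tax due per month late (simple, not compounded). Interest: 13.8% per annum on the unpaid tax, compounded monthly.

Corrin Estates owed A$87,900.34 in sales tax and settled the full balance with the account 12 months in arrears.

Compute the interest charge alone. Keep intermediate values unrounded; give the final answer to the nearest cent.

Interest (13.8%/yr ÷ 12 = 1.15%/month): A$87,900.34 × ((1 + 0.0115)^12 − 1) = A$12,927.6710…

A$12,927.67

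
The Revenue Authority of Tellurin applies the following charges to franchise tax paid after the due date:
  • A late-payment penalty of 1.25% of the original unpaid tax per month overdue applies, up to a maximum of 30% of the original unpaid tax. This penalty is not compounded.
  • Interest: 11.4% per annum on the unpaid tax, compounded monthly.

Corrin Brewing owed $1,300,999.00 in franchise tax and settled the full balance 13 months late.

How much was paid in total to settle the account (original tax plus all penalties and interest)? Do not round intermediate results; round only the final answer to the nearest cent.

$1,682,569.82

Penalty: 13 × 1.25% × $1,300,999.00 = $211,412.34… (below the 30% cap of $390,299.70)
Interest (11.4%/yr ÷ 12 = 0.95%/month): $1,300,999.00 × ((1 + 0.0095)^13 − 1) = $170,158.4838…
Total = $1,300,999.00 + $211,412.3375 + $170,158.4838… = $1,682,569.82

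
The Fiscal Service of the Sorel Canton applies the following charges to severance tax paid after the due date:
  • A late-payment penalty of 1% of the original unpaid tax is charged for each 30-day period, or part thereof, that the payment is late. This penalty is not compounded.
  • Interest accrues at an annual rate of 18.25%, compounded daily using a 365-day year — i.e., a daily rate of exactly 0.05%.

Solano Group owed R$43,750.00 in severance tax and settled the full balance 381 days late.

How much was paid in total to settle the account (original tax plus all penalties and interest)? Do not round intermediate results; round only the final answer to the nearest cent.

Penalty periods: ⌈381/30⌉ = 13; penalty = 13 × 1% × R$43,750.00 = R$5,687.50
Interest: R$43,750.00 × ((1 + 0.0005)^381 − 1) = R$43,750.00 × 0.20979677… = R$9,178.6089…
Total = R$43,750.00 + R$5,687.5000 + R$9,178.6089… = R$58,616.11

R$58,616.11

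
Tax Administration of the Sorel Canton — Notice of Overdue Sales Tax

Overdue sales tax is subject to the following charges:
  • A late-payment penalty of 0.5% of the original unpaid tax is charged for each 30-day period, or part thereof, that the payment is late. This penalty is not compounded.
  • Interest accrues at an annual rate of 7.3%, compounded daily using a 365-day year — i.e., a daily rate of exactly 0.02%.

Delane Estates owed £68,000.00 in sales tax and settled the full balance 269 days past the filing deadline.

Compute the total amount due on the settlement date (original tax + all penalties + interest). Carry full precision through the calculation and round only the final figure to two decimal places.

£74,818.21

Penalty periods: ⌈269/30⌉ = 9; penalty = 9 × 0.5% × £68,000.00 = £3,060.00
Interest: £68,000.00 × ((1 + 0.0002)^269 − 1) = £68,000.00 × 0.05526785… = £3,758.2138…
Total = £68,000.00 + £3,060.0000 + £3,758.2138… = £74,818.21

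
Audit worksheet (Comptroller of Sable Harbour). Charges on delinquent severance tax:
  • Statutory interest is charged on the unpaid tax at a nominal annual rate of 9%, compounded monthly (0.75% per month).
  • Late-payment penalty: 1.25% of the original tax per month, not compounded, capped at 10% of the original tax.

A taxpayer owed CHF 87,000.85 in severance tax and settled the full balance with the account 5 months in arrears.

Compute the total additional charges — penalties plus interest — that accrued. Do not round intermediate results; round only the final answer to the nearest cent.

CHF 8,749.39

Penalty: 5 × 1.25% × CHF 87,000.85 = CHF 5,437.55… (below the 10% cap of CHF 8,700.09…)
Interest: CHF 87,000.85 × ((1 + 0.0075)^5 − 1) = CHF 87,000.85 × 0.0380667… = CHF 3,311.8383…
Penalties + interest = CHF 5,437.5531… + CHF 3,311.8383… = CHF 8,749.39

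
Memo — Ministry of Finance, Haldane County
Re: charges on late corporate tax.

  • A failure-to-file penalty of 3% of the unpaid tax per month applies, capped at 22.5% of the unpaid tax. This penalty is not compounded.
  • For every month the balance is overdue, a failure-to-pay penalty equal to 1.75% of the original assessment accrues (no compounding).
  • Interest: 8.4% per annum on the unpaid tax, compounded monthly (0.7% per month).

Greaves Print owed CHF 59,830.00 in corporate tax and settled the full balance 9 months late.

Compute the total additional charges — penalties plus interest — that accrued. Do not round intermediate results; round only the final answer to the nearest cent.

CHF 26,761.55

Failure-to-file: 9 × 3% × CHF 59,830.00 = CHF 16,154.10, capped at 22.5% × CHF 59,830.00 = CHF 13,461.75
Failure-to-pay penalty: 9 × 1.75% × CHF 59,830.00 = CHF 9,423.23…
Interest: CHF 59,830.00 × ((1 + 0.007)^9 − 1) = CHF 59,830.00 × 0.0647931… = CHF 3,876.5722…
Penalties + interest = CHF 22,884.9750 + CHF 3,876.5722… = CHF 26,761.55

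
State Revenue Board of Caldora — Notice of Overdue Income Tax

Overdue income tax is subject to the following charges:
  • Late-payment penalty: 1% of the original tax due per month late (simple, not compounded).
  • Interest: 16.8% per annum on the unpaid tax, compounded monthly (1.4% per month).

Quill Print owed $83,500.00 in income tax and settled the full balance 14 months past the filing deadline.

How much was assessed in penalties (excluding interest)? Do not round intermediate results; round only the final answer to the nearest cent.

Late-payment penalty = 1% × $83,500.00 × 14 mo = $11,690.00

$11,690.00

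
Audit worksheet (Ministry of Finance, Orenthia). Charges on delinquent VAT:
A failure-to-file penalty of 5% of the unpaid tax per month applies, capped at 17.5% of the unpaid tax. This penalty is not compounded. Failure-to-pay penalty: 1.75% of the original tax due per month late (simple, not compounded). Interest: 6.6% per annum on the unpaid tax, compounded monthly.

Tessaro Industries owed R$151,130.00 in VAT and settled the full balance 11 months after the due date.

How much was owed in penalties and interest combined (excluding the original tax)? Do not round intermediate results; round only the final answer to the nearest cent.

Failure-to-file: 11 × 5% × R$151,130.00 = R$83,121.50, capped at 17.5% × R$151,130.00 = R$26,447.75
Failure-to-pay penalty: 11 × 1.75% × R$151,130.00 = R$29,092.53…
Interest (6.6%/yr ÷ 12 = 0.55%/month): R$151,130.00 × ((1 + 0.0055)^11 − 1) = R$9,399.0023…
Penalties + interest = R$55,540.2750 + R$9,399.0023… = R$64,939.28

R$64,939.28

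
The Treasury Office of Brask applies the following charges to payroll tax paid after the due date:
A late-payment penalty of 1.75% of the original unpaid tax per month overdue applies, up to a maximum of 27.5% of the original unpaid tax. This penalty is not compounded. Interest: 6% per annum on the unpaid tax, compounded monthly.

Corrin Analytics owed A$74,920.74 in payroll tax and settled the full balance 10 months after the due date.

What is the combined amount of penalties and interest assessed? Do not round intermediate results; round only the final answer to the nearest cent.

A$16,942.59

Penalty: 10 × 1.75% × A$74,920.74 = A$13,111.13… (below the 27.5% cap of A$20,603.20…)
Interest (6%/yr ÷ 12 = 0.5%/month): A$74,920.74 × ((1 + 0.005)^10 − 1) = A$3,831.4565…
Penalties + interest = A$13,111.1295 + A$3,831.4565… = A$16,942.59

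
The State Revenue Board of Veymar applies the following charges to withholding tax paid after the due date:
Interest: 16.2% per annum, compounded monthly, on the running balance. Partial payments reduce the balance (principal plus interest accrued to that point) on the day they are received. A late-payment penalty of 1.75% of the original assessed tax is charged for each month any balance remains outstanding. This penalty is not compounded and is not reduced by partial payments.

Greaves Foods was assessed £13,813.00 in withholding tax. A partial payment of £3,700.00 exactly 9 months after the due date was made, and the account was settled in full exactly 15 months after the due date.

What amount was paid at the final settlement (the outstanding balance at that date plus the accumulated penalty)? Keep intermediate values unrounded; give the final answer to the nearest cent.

Monthly rate = 16.2% ÷ 12 = 1.35%
Balance at month 9: £13,813.0000 × (1 + 0.0135)^9 = £15,584.8199…
After £3,700.00 payment: £15,584.8199… − £3,700.00 = £11,884.8199…
Balance at month 15: £11,884.8199… × (1 + 0.0135)^6 = £12,880.5713…
Penalty: 15 × 1.75% × £13,813.00 = £3,625.91…
Final settlement = outstanding balance + penalty = £12,880.5713… + £3,625.91… = £16,506.48

£16,506.48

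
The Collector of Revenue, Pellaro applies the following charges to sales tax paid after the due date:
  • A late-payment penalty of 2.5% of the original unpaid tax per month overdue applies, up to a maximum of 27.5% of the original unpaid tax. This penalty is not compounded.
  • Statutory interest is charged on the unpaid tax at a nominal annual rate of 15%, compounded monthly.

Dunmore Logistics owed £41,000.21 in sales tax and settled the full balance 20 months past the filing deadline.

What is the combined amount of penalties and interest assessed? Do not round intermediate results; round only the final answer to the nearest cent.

£22,838.64

Penalty (uncapped): 20 × 2.5% × £41,000.21 = £20,500.11…; cap = 27.5% × £41,000.21 = £11,275.06… → penalty = £11,275.06…
Interest (15%/yr ÷ 12 = 1.25%/month): £41,000.21 × ((1 + 0.0125)^20 − 1) = £11,563.5857…
Penalties + interest = £11,275.0578… + £11,563.5857… = £22,838.64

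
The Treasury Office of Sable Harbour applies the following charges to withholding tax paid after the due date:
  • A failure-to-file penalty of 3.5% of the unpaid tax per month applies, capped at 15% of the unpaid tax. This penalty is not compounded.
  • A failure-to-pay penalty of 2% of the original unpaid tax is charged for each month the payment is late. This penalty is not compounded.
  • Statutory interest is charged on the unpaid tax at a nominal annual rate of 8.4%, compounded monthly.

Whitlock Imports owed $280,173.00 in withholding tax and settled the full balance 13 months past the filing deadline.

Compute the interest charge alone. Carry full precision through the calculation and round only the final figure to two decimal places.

Interest (8.4%/yr ÷ 12 = 0.7%/month): $280,173.00 × ((1 + 0.007)^13 − 1) = $26,594.5357…

$26,594.54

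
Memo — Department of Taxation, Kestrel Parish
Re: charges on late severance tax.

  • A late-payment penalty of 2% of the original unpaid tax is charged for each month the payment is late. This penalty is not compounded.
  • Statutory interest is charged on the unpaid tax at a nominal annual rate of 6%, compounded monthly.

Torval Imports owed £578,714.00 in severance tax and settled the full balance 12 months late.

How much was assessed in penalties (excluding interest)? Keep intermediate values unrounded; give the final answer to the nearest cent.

£138,891.36

Late-payment penalty = 2% × £578,714.00 × 12 mo = £138,891.36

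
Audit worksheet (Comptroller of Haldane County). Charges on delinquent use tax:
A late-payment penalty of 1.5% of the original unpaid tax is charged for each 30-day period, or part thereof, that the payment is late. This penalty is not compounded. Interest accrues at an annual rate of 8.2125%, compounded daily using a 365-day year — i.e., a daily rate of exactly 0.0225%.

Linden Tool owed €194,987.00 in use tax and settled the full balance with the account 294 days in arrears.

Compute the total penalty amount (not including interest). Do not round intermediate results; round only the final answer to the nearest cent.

€29,248.05

Penalty periods: ⌈294/30⌉ = 10; penalty = 10 × 1.5% × €194,987.00 = €29,248.05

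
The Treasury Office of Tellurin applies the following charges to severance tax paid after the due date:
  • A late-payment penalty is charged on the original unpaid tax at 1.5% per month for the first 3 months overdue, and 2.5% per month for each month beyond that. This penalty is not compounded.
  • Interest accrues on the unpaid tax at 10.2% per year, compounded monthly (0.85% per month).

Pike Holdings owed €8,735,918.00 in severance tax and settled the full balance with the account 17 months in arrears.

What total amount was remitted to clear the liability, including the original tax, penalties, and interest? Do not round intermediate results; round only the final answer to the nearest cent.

Penalty, months 1–3: 3 × 1.5% × €8,735,918.00 = €393,116.31
Penalty, months 4–17: 14 × 2.5% × €8,735,918.00 = €3,057,571.30
Interest: €8,735,918.00 × ((1 + 0.0085)^17 − 1) = €8,735,918.00 × 0.1547563… = €1,351,938.4171…
Total = €8,735,918.00 + €3,450,687.6100 + €1,351,938.4171… = €13,538,544.03

€13,538,544.03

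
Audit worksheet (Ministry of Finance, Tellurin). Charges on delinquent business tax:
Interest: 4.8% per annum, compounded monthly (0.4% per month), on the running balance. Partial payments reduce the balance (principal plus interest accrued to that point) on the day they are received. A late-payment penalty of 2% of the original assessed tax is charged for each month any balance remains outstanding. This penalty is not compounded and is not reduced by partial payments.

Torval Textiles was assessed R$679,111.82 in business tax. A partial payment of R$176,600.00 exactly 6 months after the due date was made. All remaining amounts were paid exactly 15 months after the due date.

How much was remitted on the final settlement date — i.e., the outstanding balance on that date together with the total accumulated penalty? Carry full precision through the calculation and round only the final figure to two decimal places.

R$741,692.72

Balance at month 6: R$679,111.8200 × (1 + 0.004)^6 = R$695,574.3624…
After R$176,600.00 payment: R$695,574.3624… − R$176,600.00 = R$518,974.3624…
Balance at month 15: R$518,974.3624… × (1 + 0.004)^9 = R$537,959.1755…
Penalty: 15 × 2% × R$679,111.82 = R$203,733.55…
Final settlement = outstanding balance + penalty = R$537,959.1755… + R$203,733.55… = R$741,692.72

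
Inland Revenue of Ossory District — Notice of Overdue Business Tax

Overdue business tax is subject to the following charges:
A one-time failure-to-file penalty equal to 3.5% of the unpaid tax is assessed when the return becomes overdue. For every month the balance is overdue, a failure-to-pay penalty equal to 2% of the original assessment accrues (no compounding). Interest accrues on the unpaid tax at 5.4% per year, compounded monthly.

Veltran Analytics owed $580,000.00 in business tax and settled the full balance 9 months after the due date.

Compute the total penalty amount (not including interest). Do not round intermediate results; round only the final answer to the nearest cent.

$124,700.00

Failure-to-file penalty: 3.5% × $580,000.00 = $20,300.00
Failure-to-pay penalty = 2% × $580,000.00 × 9 mo = $104,400.00
Total penalty = $20,300.00 + $104,400.00 = $124,700.00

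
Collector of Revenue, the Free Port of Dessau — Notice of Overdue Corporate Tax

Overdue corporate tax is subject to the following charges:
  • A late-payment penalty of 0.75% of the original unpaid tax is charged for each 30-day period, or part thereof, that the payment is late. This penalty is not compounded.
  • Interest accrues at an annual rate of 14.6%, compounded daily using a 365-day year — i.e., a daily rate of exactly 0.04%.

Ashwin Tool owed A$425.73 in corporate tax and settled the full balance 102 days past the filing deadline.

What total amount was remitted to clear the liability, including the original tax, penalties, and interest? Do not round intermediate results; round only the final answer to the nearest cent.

A$456.23

Penalty periods: ⌈102/30⌉ = 4; penalty = 4 × 0.75% × A$425.73 = A$12.77…
Interest: A$425.73 × ((1 + 0.0004)^102 − 1) = A$425.73 × 0.04163526… = A$17.7254…
Total = A$425.73 + A$12.7719 + A$17.7254… = A$456.23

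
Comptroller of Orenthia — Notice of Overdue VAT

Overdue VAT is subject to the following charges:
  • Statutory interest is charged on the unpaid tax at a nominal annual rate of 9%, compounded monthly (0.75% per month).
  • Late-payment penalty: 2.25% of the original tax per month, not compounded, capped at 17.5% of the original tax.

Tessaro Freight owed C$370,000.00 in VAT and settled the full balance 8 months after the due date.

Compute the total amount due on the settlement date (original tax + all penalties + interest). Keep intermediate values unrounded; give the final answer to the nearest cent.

Penalty (uncapped): 8 × 2.25% × C$370,000.00 = C$66,600.00; cap = 17.5% × C$370,000.00 = C$64,750.00 → penalty = C$64,750.00
Interest: C$370,000.00 × ((1 + 0.0075)^8 − 1) = C$370,000.00 × 0.0615988… = C$22,791.5737…
Total = C$370,000.00 + C$64,750.0000 + C$22,791.5737… = C$457,541.57

C$457,541.57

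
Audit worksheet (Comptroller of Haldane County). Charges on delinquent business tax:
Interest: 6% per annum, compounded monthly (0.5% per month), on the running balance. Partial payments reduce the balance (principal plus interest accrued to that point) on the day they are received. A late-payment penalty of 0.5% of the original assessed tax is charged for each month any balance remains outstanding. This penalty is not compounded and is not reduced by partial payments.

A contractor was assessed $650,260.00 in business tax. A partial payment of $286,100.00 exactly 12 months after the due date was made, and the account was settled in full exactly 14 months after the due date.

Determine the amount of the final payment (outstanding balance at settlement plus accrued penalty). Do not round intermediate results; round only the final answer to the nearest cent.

Balance at month 12: $650,260.0000 × (1 + 0.005)^12 = $690,366.6139…
After $286,100.00 payment: $690,366.6139… − $286,100.00 = $404,266.6139…
Balance at month 14: $404,266.6139… × (1 + 0.005)^2 = $408,319.3867…
Penalty: 14 × 0.5% × $650,260.00 = $45,518.20
Final settlement = outstanding balance + penalty = $408,319.3867… + $45,518.20 = $453,837.59

$453,837.59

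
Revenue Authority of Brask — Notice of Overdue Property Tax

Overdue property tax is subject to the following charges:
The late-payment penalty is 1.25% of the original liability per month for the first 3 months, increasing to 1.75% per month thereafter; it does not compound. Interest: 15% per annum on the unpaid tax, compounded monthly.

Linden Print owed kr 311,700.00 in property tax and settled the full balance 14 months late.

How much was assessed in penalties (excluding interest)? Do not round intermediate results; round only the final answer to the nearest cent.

Penalty, months 1–3: 3 × 1.25% × kr 311,700.00 = kr 11,688.75
Penalty, months 4–14: 11 × 1.75% × kr 311,700.00 = kr 60,002.25
Total penalty = kr 11,688.75 + kr 60,002.25 = kr 71,691.00

kr 71,691.00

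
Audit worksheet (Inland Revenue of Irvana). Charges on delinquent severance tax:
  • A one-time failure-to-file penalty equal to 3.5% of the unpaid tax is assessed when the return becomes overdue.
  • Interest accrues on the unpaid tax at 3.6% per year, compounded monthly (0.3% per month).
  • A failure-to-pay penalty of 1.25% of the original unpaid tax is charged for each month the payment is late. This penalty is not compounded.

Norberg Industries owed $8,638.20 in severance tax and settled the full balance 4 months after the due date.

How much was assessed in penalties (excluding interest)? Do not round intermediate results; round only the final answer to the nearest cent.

Failure-to-file penalty: 3.5% × $8,638.20 = $302.34…
Failure-to-pay penalty = 1.25% × $8,638.20 × 4 mo = $431.91
Total penalty = $302.34… + $431.91 = $734.25

$734.25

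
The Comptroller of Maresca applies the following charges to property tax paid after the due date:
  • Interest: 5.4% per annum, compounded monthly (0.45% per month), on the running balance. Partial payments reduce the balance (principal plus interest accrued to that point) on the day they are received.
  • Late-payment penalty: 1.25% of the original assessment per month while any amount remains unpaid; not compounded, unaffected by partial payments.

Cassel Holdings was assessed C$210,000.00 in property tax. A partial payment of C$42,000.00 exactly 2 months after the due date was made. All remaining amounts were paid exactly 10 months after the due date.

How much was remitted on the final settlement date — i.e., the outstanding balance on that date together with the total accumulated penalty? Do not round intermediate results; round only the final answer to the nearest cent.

C$202,357.65

Balance at month 2: C$210,000.0000 × (1 + 0.0045)^2 = C$211,894.2525
After C$42,000.00 payment: C$211,894.2525 − C$42,000.00 = C$169,894.2525
Balance at month 10: C$169,894.2525 × (1 + 0.0045)^8 = C$176,107.6475…
Penalty: 10 × 1.25% × C$210,000.00 = C$26,250.00
Final settlement = outstanding balance + penalty = C$176,107.6475… + C$26,250.00 = C$202,357.65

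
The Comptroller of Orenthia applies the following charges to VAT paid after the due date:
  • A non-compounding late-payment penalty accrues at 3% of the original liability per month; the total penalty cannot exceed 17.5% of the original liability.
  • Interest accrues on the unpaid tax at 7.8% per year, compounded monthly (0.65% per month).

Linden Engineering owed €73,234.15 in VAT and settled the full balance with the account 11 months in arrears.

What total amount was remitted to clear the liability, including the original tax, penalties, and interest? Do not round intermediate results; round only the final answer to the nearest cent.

€91,459.91

Penalty (uncapped): 11 × 3% × €73,234.15 = €24,167.27…; cap = 17.5% × €73,234.15 = €12,815.98… → penalty = €12,815.98…
Interest: €73,234.15 × ((1 + 0.0065)^11 − 1) = €73,234.15 × 0.0738697… = €5,409.7816…
Total = €73,234.15 + €12,815.9763… + €5,409.7816… = €91,459.91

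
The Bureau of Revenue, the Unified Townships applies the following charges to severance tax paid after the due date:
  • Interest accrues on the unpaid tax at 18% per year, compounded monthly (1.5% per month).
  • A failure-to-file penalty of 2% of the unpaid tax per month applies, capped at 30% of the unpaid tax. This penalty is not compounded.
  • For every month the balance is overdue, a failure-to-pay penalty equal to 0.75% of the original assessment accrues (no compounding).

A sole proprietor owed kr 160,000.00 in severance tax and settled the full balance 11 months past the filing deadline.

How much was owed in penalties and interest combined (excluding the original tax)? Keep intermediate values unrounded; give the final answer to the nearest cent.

Failure-to-file: 11 × 2% × kr 160,000.00 = kr 35,200.00 (under the 30% cap)
Failure-to-pay penalty: 11 × 0.75% × kr 160,000.00 = kr 13,200.00
Interest: kr 160,000.00 × ((1 + 0.015)^11 − 1) = kr 160,000.00 × 0.1779489… = kr 28,471.8300…
Penalties + interest = kr 48,400.0000 + kr 28,471.8300… = kr 76,871.83

kr 76,871.83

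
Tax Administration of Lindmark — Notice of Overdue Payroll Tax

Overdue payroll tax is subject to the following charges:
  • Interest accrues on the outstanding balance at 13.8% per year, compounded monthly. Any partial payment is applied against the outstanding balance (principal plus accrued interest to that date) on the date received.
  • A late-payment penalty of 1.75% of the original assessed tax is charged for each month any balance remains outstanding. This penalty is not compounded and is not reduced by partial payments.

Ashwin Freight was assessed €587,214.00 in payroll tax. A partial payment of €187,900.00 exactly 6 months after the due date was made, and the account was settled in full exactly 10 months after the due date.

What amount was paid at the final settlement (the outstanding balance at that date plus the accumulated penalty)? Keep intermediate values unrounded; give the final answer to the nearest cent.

Monthly rate = 13.8% ÷ 12 = 1.15%
Balance at month 6: €587,214.0000 × (1 + 0.0115)^6 = €628,914.6681…
After €187,900.00 payment: €628,914.6681… − €187,900.00 = €441,014.6681…
Balance at month 10: €441,014.6681… × (1 + 0.0115)^4 = €461,653.9786…
Penalty: 10 × 1.75% × €587,214.00 = €102,762.45
Final settlement = outstanding balance + penalty = €461,653.9786… + €102,762.45 = €564,416.43

€564,416.43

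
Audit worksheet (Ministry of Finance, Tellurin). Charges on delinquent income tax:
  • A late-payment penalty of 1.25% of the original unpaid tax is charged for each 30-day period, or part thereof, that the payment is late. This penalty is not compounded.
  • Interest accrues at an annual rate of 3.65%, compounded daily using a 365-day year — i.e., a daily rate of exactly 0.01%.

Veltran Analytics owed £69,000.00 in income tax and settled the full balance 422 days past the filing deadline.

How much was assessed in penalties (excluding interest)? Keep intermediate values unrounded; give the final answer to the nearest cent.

Penalty periods: ⌈422/30⌉ = 15; penalty = 15 × 1.25% × £69,000.00 = £12,937.50

£12,937.50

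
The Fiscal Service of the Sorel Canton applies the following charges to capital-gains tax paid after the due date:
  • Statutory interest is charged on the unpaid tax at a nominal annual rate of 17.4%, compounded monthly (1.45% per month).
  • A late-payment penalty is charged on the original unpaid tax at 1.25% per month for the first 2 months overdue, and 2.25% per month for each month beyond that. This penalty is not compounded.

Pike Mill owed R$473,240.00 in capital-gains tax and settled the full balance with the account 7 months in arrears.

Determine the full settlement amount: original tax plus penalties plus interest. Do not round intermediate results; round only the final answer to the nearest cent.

R$588,485.07

Penalty, months 1–2: 2 × 1.25% × R$473,240.00 = R$11,831.00
Penalty, months 3–7: 5 × 2.25% × R$473,240.00 = R$53,239.50
Interest: R$473,240.00 × ((1 + 0.0145)^7 − 1) = R$473,240.00 × 0.1060235… = R$50,174.5671…
Total = R$473,240.00 + R$65,070.5000 + R$50,174.5671… = R$588,485.07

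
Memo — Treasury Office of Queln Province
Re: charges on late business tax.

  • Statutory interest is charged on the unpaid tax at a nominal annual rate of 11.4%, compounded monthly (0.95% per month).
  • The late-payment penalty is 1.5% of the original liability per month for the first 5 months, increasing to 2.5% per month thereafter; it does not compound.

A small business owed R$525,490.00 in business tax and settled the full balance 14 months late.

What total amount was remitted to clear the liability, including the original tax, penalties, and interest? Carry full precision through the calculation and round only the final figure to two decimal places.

R$757,511.25

Penalty, months 1–5: 5 × 1.5% × R$525,490.00 = R$39,411.75
Penalty, months 6–14: 9 × 2.5% × R$525,490.00 = R$118,235.25
Interest: R$525,490.00 × ((1 + 0.0095)^14 − 1) = R$525,490.00 × 0.1415331… = R$74,374.2523…
Total = R$525,490.00 + R$157,647.0000 + R$74,374.2523… = R$757,511.25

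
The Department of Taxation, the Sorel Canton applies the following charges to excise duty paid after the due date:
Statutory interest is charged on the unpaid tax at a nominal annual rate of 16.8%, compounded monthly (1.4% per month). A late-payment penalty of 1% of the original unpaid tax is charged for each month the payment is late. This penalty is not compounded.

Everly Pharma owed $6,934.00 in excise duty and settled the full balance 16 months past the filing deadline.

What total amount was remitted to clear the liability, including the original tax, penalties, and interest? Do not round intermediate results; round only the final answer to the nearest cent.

$9,770.90

Late-payment penalty: 16 × 1% × $6,934.00 = $1,109.44
Interest: $6,934.00 × ((1 + 0.014)^16 − 1) = $6,934.00 × 0.2491290… = $1,727.4603…
Total = $6,934.00 + $1,109.4400 + $1,727.4603… = $9,770.90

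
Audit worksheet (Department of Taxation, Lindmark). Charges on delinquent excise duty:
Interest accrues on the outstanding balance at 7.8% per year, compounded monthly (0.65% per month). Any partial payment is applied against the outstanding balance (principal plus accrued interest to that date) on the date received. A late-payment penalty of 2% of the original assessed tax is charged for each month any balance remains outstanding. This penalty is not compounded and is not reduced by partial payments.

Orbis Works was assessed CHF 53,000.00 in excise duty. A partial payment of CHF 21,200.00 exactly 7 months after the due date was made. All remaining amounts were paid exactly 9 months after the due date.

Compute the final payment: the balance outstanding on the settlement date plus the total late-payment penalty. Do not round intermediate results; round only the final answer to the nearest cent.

CHF 44,245.85

Balance at month 7: CHF 53,000.0000 × (1 + 0.0065)^7 = CHF 55,459.0370…
After CHF 21,200.00 payment: CHF 55,459.0370… − CHF 21,200.00 = CHF 34,259.0370…
Balance at month 9: CHF 34,259.0370… × (1 + 0.0065)^2 = CHF 34,705.8519…
Penalty: 9 × 2% × CHF 53,000.00 = CHF 9,540.00
Final settlement = outstanding balance + penalty = CHF 34,705.8519… + CHF 9,540.00 = CHF 44,245.85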